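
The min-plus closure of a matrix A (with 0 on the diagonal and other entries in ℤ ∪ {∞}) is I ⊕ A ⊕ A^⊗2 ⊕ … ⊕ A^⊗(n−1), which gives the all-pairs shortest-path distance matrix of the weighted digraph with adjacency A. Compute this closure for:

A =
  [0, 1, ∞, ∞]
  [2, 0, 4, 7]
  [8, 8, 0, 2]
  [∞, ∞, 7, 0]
Closure =
  [0, 1, 5, 7]
  [2, 0, 4, 6]
  [8, 8, 0, 2]
  [15, 15, 7, 0]

This is the Floyd-Warshall all-pairs shortest-path computation. For each intermediate vertex k = 0, 1, …, 3, update dist[i][j] ← min(dist[i][j], dist[i][k] + dist[k][j]). The final matrix gives, for each (i, j), the minimum total weight of any directed path from i to j (possibly empty when i = j).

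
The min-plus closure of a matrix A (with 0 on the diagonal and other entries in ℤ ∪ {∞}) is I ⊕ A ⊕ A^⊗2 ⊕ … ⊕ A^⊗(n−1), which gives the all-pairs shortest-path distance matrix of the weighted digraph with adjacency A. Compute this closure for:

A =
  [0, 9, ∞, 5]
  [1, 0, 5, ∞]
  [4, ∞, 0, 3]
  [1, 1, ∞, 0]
Closure =
  [0, 6, 11, 5]
  [1, 0, 5, 6]
  [4, 4, 0, 3]
  [1, 1, 6, 0]

This is the Floyd-Warshall all-pairs shortest-path computation. For each intermediate vertex k = 0, 1, …, 3, update dist[i][j] ← min(dist[i][j], dist[i][k] + dist[k][j]). The final matrix gives, for each (i, j), the minimum total weight of any directed path from i to j (possibly empty when i = j).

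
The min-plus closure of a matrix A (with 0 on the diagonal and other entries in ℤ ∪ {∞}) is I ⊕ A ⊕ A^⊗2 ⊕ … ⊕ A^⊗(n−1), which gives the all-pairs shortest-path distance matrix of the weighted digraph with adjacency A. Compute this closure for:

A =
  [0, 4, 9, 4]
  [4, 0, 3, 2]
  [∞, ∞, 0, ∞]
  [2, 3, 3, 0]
Closure =
  [0, 4, 7, 4]
  [4, 0, 3, 2]
  [∞, ∞, 0, ∞]
  [2, 3, 3, 0]

This is the Floyd-Warshall all-pairs shortest-path computation. For each intermediate vertex k = 0, 1, …, 3, update dist[i][j] ← min(dist[i][j], dist[i][k] + dist[k][j]). The final matrix gives, for each (i, j), the minimum total weight of any directed path from i to j (possibly empty when i = j).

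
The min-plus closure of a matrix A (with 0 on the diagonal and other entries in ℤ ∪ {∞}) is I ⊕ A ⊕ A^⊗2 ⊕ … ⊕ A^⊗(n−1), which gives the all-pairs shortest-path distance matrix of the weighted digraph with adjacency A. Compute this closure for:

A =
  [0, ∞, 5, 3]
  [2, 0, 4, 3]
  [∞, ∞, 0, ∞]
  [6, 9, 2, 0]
Closure =
  [0, 12, 5, 3]
  [2, 0, 4, 3]
  [∞, ∞, 0, ∞]
  [6, 9, 2, 0]

This is the Floyd-Warshall all-pairs shortest-path computation. For each intermediate vertex k = 0, 1, …, 3, update dist[i][j] ← min(dist[i][j], dist[i][k] + dist[k][j]). The final matrix gives, for each (i, j), the minimum total weight of any directed path from i to j (possibly empty when i = j).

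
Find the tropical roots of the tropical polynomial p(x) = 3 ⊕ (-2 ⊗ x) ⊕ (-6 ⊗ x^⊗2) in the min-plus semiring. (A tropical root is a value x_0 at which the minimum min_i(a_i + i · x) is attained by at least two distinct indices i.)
Roots: {4, 5}

Each tropical root is a break point of the lower envelope of the lines y = a_i + i · x (there are 3 lines, with slopes 0, 1, ..., 2). Only the lines that attain the minimum somewhere contribute to roots; other lines are dominated. Here the surviving (envelope) indices are i = 2, i = 1, i = 0.
Intersections between consecutive envelope lines give the roots: for adjacent envelope indices i < j the intersection is x = (a_i − a_j) / (j − i). Reading off the sorted break points: {4, 5}.
Verification: at each break x_0, at least two indices attain the minimum of min_i(a_i + i · x_0).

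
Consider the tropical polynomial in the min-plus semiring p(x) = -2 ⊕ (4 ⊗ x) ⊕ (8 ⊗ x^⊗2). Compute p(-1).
p(-1) = -2

A tropical monomial a ⊗ x^⊗i evaluates to a + i · x. Evaluating each term at x = -1:
  Term 0 contributes -2 + 0 · -1 = -2
  Term 1 contributes 4 + 1 · -1 = 3
  Term 2 contributes 8 + 2 · -1 = 6
p(-1) = ⊕ of these = min[-2, 3, 6] = -2.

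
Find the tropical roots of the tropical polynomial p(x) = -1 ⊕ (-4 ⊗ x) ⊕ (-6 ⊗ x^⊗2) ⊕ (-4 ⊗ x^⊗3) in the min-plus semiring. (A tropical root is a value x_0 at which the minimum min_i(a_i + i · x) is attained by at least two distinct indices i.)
Roots: {-2, 2, 3}

Each tropical root is a break point of the lower envelope of the lines y = a_i + i · x (there are 4 lines, with slopes 0, 1, ..., 3). Only the lines that attain the minimum somewhere contribute to roots; other lines are dominated. Here the surviving (envelope) indices are i = 3, i = 2, i = 1, i = 0.
Intersections between consecutive envelope lines give the roots: for adjacent envelope indices i < j the intersection is x = (a_i − a_j) / (j − i). Reading off the sorted break points: {-2, 2, 3}.
Verification: at each break x_0, at least two indices attain the minimum of min_i(a_i + i · x_0).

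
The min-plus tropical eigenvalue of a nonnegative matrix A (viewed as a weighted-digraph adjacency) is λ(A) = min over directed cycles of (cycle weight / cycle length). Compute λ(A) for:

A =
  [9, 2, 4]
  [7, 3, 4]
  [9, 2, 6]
λ(A) = 3

Enumerate directed cycles and compute their means (weight / length). Sample:
  cycle 0 → 0: weight = 9, length = 1, mean = 9/1 ≈ 9.000
  cycle 1 → 1: weight = 3, length = 1, mean = 3/1 ≈ 3.000
  cycle 2 → 2: weight = 6, length = 1, mean = 6/1 ≈ 6.000
  cycle 0 → 1 → 0: weight = 9, length = 2, mean = 9/2 ≈ 4.500
  cycle 0 → 2 → 0: weight = 13, length = 2, mean = 13/2 ≈ 6.500
  cycle 1 → 0 → 1: weight = 9, length = 2, mean = 9/2 ≈ 4.500
Minimum mean = 3.000, attained e.g. along the cycle 1 → 1 with weight 3 and length 1. So λ(A) = 3/1 = 3.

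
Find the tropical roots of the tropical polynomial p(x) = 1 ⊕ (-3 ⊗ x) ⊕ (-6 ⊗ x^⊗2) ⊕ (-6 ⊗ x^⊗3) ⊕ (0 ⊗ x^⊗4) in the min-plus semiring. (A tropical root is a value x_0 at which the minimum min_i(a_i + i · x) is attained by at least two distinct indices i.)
Roots: {-6, 0, 3, 4}

Each tropical root is a break point of the lower envelope of the lines y = a_i + i · x (there are 5 lines, with slopes 0, 1, ..., 4). Only the lines that attain the minimum somewhere contribute to roots; other lines are dominated. Here the surviving (envelope) indices are i = 4, i = 3, i = 2, i = 1, i = 0.
Intersections between consecutive envelope lines give the roots: for adjacent envelope indices i < j the intersection is x = (a_i − a_j) / (j − i). Reading off the sorted break points: {-6, 0, 3, 4}.
Verification: at each break x_0, at least two indices attain the minimum of min_i(a_i + i · x_0).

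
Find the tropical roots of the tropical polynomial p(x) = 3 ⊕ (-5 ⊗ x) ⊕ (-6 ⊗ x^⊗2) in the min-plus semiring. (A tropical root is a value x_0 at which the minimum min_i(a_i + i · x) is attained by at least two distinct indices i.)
Roots: {1, 8}

Each tropical root is a break point of the lower envelope of the lines y = a_i + i · x (there are 3 lines, with slopes 0, 1, ..., 2). Only the lines that attain the minimum somewhere contribute to roots; other lines are dominated. Here the surviving (envelope) indices are i = 2, i = 1, i = 0.
Intersections between consecutive envelope lines give the roots: for adjacent envelope indices i < j the intersection is x = (a_i − a_j) / (j − i). Reading off the sorted break points: {1, 8}.
Verification: at each break x_0, at least two indices attain the minimum of min_i(a_i + i · x_0).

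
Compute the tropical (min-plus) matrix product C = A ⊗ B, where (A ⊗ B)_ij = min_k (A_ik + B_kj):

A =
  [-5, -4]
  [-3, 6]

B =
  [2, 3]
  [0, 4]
A ⊗ B =
  [-4, -2]
  [-1, 0]

Apply the min-plus product entry-by-entry:
  C[0][0] = min over k of (A[0][0] + B[0][0] = -5 + 2 = -3, A[0][1] + B[1][0] = -4 + 0 = -4) = -4 (attained at k = 1)
  C[0][1] = min over k of (A[0][0] + B[0][1] = -5 + 3 = -2, A[0][1] + B[1][1] = -4 + 4 = 0) = -2 (attained at k = 0)
  C[1][0] = min over k of (A[1][0] + B[0][0] = -3 + 2 = -1, A[1][1] + B[1][0] = 6 + 0 = 6) = -1 (attained at k = 0)
  C[1][1] = min over k of (A[1][0] + B[0][1] = -3 + 3 = 0, A[1][1] + B[1][1] = 6 + 4 = 10) = 0 (attained at k = 0)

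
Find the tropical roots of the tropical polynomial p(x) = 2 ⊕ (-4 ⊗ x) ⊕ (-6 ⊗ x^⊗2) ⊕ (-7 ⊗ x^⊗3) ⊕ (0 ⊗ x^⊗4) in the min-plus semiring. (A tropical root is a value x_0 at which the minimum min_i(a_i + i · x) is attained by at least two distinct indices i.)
Roots: {-7, 1, 2, 6}

Each tropical root is a break point of the lower envelope of the lines y = a_i + i · x (there are 5 lines, with slopes 0, 1, ..., 4). Only the lines that attain the minimum somewhere contribute to roots; other lines are dominated. Here the surviving (envelope) indices are i = 4, i = 3, i = 2, i = 1, i = 0.
Intersections between consecutive envelope lines give the roots: for adjacent envelope indices i < j the intersection is x = (a_i − a_j) / (j − i). Reading off the sorted break points: {-7, 1, 2, 6}.
Verification: at each break x_0, at least two indices attain the minimum of min_i(a_i + i · x_0).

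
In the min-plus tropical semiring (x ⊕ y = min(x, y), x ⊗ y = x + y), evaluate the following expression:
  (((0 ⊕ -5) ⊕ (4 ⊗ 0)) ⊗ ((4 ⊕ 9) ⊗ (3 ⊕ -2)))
(((0 ⊕ -5) ⊕ (4 ⊗ 0)) ⊗ ((4 ⊕ 9) ⊗ (3 ⊕ -2))) = -3

Expand innermost to outermost. Recall ⊕ takes the minimum of its arguments and ⊗ takes their sum. Working out the expression (((0 ⊕ -5) ⊕ (4 ⊗ 0)) ⊗ ((4 ⊕ 9) ⊗ (3 ⊕ -2))) gives -3.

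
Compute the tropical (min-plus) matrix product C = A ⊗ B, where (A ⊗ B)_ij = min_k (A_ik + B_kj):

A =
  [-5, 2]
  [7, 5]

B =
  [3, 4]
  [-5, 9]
A ⊗ B =
  [-3, -1]
  [0, 11]

Apply the min-plus product entry-by-entry:
  C[0][0] = min over k of (A[0][0] + B[0][0] = -5 + 3 = -2, A[0][1] + B[1][0] = 2 + -5 = -3) = -3 (attained at k = 1)
  C[0][1] = min over k of (A[0][0] + B[0][1] = -5 + 4 = -1, A[0][1] + B[1][1] = 2 + 9 = 11) = -1 (attained at k = 0)
  C[1][0] = min over k of (A[1][0] + B[0][0] = 7 + 3 = 10, A[1][1] + B[1][0] = 5 + -5 = 0) = 0 (attained at k = 1)
  C[1][1] = min over k of (A[1][0] + B[0][1] = 7 + 4 = 11, A[1][1] + B[1][1] = 5 + 9 = 14) = 11 (attained at k = 0)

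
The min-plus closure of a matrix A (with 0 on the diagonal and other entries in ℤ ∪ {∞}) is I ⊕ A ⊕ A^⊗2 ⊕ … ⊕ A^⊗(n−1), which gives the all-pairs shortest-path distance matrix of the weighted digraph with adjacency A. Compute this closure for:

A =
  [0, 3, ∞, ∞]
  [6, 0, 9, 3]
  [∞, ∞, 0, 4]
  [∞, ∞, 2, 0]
Closure =
  [0, 3, 8, 6]
  [6, 0, 5, 3]
  [∞, ∞, 0, 4]
  [∞, ∞, 2, 0]

This is the Floyd-Warshall all-pairs shortest-path computation. For each intermediate vertex k = 0, 1, …, 3, update dist[i][j] ← min(dist[i][j], dist[i][k] + dist[k][j]). The final matrix gives, for each (i, j), the minimum total weight of any directed path from i to j (possibly empty when i = j).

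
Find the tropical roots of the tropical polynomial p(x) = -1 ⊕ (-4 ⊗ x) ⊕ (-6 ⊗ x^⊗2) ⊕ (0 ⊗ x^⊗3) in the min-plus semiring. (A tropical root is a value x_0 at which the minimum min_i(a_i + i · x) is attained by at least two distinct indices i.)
Roots: {-6, 2, 3}

Each tropical root is a break point of the lower envelope of the lines y = a_i + i · x (there are 4 lines, with slopes 0, 1, ..., 3). Only the lines that attain the minimum somewhere contribute to roots; other lines are dominated. Here the surviving (envelope) indices are i = 3, i = 2, i = 1, i = 0.
Intersections between consecutive envelope lines give the roots: for adjacent envelope indices i < j the intersection is x = (a_i − a_j) / (j − i). Reading off the sorted break points: {-6, 2, 3}.
Verification: at each break x_0, at least two indices attain the minimum of min_i(a_i + i · x_0).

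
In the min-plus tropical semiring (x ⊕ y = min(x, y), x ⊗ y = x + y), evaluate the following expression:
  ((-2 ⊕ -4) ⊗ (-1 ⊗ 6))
((-2 ⊕ -4) ⊗ (-1 ⊗ 6)) = 1

Expand innermost to outermost. Recall ⊕ takes the minimum of its arguments and ⊗ takes their sum. Working out the expression ((-2 ⊕ -4) ⊗ (-1 ⊗ 6)) gives 1.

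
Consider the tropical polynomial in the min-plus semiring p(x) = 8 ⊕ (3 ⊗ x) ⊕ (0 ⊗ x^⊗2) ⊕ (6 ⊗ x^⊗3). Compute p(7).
p(7) = 8

A tropical monomial a ⊗ x^⊗i evaluates to a + i · x. Evaluating each term at x = 7:
  Term 0 contributes 8 + 0 · 7 = 8
  Term 1 contributes 3 + 1 · 7 = 10
  Term 2 contributes 0 + 2 · 7 = 14
  Term 3 contributes 6 + 3 · 7 = 27
p(7) = ⊕ of these = min[8, 10, 14, 27] = 8.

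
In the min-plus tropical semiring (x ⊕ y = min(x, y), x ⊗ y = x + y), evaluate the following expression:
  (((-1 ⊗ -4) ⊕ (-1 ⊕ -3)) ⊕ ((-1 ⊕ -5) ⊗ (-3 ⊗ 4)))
(((-1 ⊗ -4) ⊕ (-1 ⊕ -3)) ⊕ ((-1 ⊕ -5) ⊗ (-3 ⊗ 4))) = -5

Expand innermost to outermost. Recall ⊕ takes the minimum of its arguments and ⊗ takes their sum. Working out the expression (((-1 ⊗ -4) ⊕ (-1 ⊕ -3)) ⊕ ((-1 ⊕ -5) ⊗ (-3 ⊗ 4))) gives -5.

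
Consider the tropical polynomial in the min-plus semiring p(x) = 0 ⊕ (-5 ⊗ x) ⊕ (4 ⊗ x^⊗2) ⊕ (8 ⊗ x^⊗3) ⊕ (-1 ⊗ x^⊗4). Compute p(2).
p(2) = -3

A tropical monomial a ⊗ x^⊗i evaluates to a + i · x. Evaluating each term at x = 2:
  Term 0 contributes 0 + 0 · 2 = 0
  Term 1 contributes -5 + 1 · 2 = -3
  Term 2 contributes 4 + 2 · 2 = 8
  Term 3 contributes 8 + 3 · 2 = 14
  Term 4 contributes -1 + 4 · 2 = 7
p(2) = ⊕ of these = min[0, -3, 8, 14, 7] = -3.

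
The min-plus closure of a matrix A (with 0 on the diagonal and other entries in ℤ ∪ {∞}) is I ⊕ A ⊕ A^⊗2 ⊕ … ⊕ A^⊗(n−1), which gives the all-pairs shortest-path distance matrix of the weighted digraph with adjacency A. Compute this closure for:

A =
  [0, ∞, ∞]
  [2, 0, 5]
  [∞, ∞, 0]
Closure =
  [0, ∞, ∞]
  [2, 0, 5]
  [∞, ∞, 0]

This is the Floyd-Warshall all-pairs shortest-path computation. For each intermediate vertex k = 0, 1, …, 2, update dist[i][j] ← min(dist[i][j], dist[i][k] + dist[k][j]). The final matrix gives, for each (i, j), the minimum total weight of any directed path from i to j (possibly empty when i = j).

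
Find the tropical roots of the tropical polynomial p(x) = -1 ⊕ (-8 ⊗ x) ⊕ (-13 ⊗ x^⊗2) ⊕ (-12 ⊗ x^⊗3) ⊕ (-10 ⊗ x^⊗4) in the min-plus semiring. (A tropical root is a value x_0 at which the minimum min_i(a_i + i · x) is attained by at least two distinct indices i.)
Roots: {-2, -1, 5, 7}

Each tropical root is a break point of the lower envelope of the lines y = a_i + i · x (there are 5 lines, with slopes 0, 1, ..., 4). Only the lines that attain the minimum somewhere contribute to roots; other lines are dominated. Here the surviving (envelope) indices are i = 4, i = 3, i = 2, i = 1, i = 0.
Intersections between consecutive envelope lines give the roots: for adjacent envelope indices i < j the intersection is x = (a_i − a_j) / (j − i). Reading off the sorted break points: {-2, -1, 5, 7}.
Verification: at each break x_0, at least two indices attain the minimum of min_i(a_i + i · x_0).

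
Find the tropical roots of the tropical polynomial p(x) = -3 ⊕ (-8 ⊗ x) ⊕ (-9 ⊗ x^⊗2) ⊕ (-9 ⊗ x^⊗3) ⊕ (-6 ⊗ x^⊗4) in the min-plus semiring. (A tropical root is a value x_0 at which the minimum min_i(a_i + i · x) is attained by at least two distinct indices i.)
Roots: {-3, 0, 1, 5}

Each tropical root is a break point of the lower envelope of the lines y = a_i + i · x (there are 5 lines, with slopes 0, 1, ..., 4). Only the lines that attain the minimum somewhere contribute to roots; other lines are dominated. Here the surviving (envelope) indices are i = 4, i = 3, i = 2, i = 1, i = 0.
Intersections between consecutive envelope lines give the roots: for adjacent envelope indices i < j the intersection is x = (a_i − a_j) / (j − i). Reading off the sorted break points: {-3, 0, 1, 5}.
Verification: at each break x_0, at least two indices attain the minimum of min_i(a_i + i · x_0).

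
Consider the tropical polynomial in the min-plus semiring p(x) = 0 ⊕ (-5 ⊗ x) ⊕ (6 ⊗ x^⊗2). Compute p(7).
p(7) = 0

A tropical monomial a ⊗ x^⊗i evaluates to a + i · x. Evaluating each term at x = 7:
  Term 0 contributes 0 + 0 · 7 = 0
  Term 1 contributes -5 + 1 · 7 = 2
  Term 2 contributes 6 + 2 · 7 = 20
p(7) = ⊕ of these = min[0, 2, 20] = 0.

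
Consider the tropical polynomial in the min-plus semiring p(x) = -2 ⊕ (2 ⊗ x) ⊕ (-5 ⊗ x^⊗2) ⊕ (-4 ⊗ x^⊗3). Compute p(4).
p(4) = -2

A tropical monomial a ⊗ x^⊗i evaluates to a + i · x. Evaluating each term at x = 4:
  Term 0 contributes -2 + 0 · 4 = -2
  Term 1 contributes 2 + 1 · 4 = 6
  Term 2 contributes -5 + 2 · 4 = 3
  Term 3 contributes -4 + 3 · 4 = 8
p(4) = ⊕ of these = min[-2, 6, 3, 8] = -2.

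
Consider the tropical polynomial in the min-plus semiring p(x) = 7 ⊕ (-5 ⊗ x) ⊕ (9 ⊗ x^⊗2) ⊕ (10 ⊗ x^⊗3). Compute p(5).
p(5) = 0

A tropical monomial a ⊗ x^⊗i evaluates to a + i · x. Evaluating each term at x = 5:
  Term 0 contributes 7 + 0 · 5 = 7
  Term 1 contributes -5 + 1 · 5 = 0
  Term 2 contributes 9 + 2 · 5 = 19
  Term 3 contributes 10 + 3 · 5 = 25
p(5) = ⊕ of these = min[7, 0, 19, 25] = 0.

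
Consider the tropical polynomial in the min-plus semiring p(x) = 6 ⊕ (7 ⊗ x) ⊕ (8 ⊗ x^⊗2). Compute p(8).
p(8) = 6

A tropical monomial a ⊗ x^⊗i evaluates to a + i · x. Evaluating each term at x = 8:
  Term 0 contributes 6 + 0 · 8 = 6
  Term 1 contributes 7 + 1 · 8 = 15
  Term 2 contributes 8 + 2 · 8 = 24
p(8) = ⊕ of these = min[6, 15, 24] = 6.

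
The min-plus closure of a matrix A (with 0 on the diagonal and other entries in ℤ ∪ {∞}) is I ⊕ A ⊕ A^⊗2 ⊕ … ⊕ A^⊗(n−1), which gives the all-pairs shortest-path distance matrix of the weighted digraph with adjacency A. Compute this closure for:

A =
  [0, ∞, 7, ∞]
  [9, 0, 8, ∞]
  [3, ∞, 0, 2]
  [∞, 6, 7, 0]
Closure =
  [0, 15, 7, 9]
  [9, 0, 8, 10]
  [3, 8, 0, 2]
  [10, 6, 7, 0]

This is the Floyd-Warshall all-pairs shortest-path computation. For each intermediate vertex k = 0, 1, …, 3, update dist[i][j] ← min(dist[i][j], dist[i][k] + dist[k][j]). The final matrix gives, for each (i, j), the minimum total weight of any directed path from i to j (possibly empty when i = j).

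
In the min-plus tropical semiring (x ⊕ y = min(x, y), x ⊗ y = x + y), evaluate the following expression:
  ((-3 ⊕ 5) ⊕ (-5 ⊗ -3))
((-3 ⊕ 5) ⊕ (-5 ⊗ -3)) = -8

Expand innermost to outermost. Recall ⊕ takes the minimum of its arguments and ⊗ takes their sum. Working out the expression ((-3 ⊕ 5) ⊕ (-5 ⊗ -3)) gives -8.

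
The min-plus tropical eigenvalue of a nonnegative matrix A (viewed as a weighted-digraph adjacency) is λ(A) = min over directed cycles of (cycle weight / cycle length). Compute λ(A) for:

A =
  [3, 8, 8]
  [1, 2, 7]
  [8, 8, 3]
λ(A) = 2

Enumerate directed cycles and compute their means (weight / length). Sample:
  cycle 0 → 0: weight = 3, length = 1, mean = 3/1 ≈ 3.000
  cycle 1 → 1: weight = 2, length = 1, mean = 2/1 ≈ 2.000
  cycle 2 → 2: weight = 3, length = 1, mean = 3/1 ≈ 3.000
  cycle 0 → 1 → 0: weight = 9, length = 2, mean = 9/2 ≈ 4.500
  cycle 0 → 2 → 0: weight = 16, length = 2, mean = 16/2 ≈ 8.000
  cycle 1 → 0 → 1: weight = 9, length = 2, mean = 9/2 ≈ 4.500
Minimum mean = 2.000, attained e.g. along the cycle 1 → 1 with weight 2 and length 1. So λ(A) = 2/1 = 2.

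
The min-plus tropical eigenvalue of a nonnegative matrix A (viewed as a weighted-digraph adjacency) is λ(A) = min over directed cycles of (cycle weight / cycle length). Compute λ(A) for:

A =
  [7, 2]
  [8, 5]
λ(A) = 5

Enumerate directed cycles and compute their means (weight / length). Sample:
  cycle 0 → 0: weight = 7, length = 1, mean = 7/1 ≈ 7.000
  cycle 1 → 1: weight = 5, length = 1, mean = 5/1 ≈ 5.000
  cycle 0 → 1 → 0: weight = 10, length = 2, mean = 10/2 ≈ 5.000
  cycle 1 → 0 → 1: weight = 10, length = 2, mean = 10/2 ≈ 5.000
Minimum mean = 5.000, attained e.g. along the cycle 1 → 1 with weight 5 and length 1. So λ(A) = 5/1 = 5.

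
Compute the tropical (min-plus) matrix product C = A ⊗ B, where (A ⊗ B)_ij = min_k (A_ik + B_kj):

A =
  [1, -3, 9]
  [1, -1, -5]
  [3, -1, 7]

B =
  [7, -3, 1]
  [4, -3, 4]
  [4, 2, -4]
A ⊗ B =
  [1, -6, 1]
  [-1, -4, -9]
  [3, -4, 3]

Apply the min-plus product entry-by-entry:
  C[0][0] = min over k of (A[0][0] + B[0][0] = 1 + 7 = 8, A[0][1] + B[1][0] = -3 + 4 = 1, A[0][2] + B[2][0] = 9 + 4 = 13) = 1 (attained at k = 1)
  C[0][1] = min over k of (A[0][0] + B[0][1] = 1 + -3 = -2, A[0][1] + B[1][1] = -3 + -3 = -6, A[0][2] + B[2][1] = 9 + 2 = 11) = -6 (attained at k = 1)
  C[0][2] = min over k of (A[0][0] + B[0][2] = 1 + 1 = 2, A[0][1] + B[1][2] = -3 + 4 = 1, A[0][2] + B[2][2] = 9 + -4 = 5) = 1 (attained at k = 1)
  C[1][0] = min over k of (A[1][0] + B[0][0] = 1 + 7 = 8, A[1][1] + B[1][0] = -1 + 4 = 3, A[1][2] + B[2][0] = -5 + 4 = -1) = -1 (attained at k = 2)
  C[1][1] = min over k of (A[1][0] + B[0][1] = 1 + -3 = -2, A[1][1] + B[1][1] = -1 + -3 = -4, A[1][2] + B[2][1] = -5 + 2 = -3) = -4 (attained at k = 1)
  C[1][2] = min over k of (A[1][0] + B[0][2] = 1 + 1 = 2, A[1][1] + B[1][2] = -1 + 4 = 3, A[1][2] + B[2][2] = -5 + -4 = -9) = -9 (attained at k = 2)
  C[2][0] = min over k of (A[2][0] + B[0][0] = 3 + 7 = 10, A[2][1] + B[1][0] = -1 + 4 = 3, A[2][2] + B[2][0] = 7 + 4 = 11) = 3 (attained at k = 1)
  C[2][1] = min over k of (A[2][0] + B[0][1] = 3 + -3 = 0, A[2][1] + B[1][1] = -1 + -3 = -4, A[2][2] + B[2][1] = 7 + 2 = 9) = -4 (attained at k = 1)
  C[2][2] = min over k of (A[2][0] + B[0][2] = 3 + 1 = 4, A[2][1] + B[1][2] = -1 + 4 = 3, A[2][2] + B[2][2] = 7 + -4 = 3) = 3 (attained at k = 1)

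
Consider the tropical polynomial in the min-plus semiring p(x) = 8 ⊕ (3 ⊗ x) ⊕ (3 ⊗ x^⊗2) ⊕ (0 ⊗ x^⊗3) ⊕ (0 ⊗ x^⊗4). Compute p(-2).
p(-2) = -8

A tropical monomial a ⊗ x^⊗i evaluates to a + i · x. Evaluating each term at x = -2:
  Term 0 contributes 8 + 0 · -2 = 8
  Term 1 contributes 3 + 1 · -2 = 1
  Term 2 contributes 3 + 2 · -2 = -1
  Term 3 contributes 0 + 3 · -2 = -6
  Term 4 contributes 0 + 4 · -2 = -8
p(-2) = ⊕ of these = min[8, 1, -1, -6, -8] = -8.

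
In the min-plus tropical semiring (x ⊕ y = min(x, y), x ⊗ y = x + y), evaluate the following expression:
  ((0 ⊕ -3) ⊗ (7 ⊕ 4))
((0 ⊕ -3) ⊗ (7 ⊕ 4)) = 1

Expand innermost to outermost. Recall ⊕ takes the minimum of its arguments and ⊗ takes their sum. Working out the expression ((0 ⊕ -3) ⊗ (7 ⊕ 4)) gives 1.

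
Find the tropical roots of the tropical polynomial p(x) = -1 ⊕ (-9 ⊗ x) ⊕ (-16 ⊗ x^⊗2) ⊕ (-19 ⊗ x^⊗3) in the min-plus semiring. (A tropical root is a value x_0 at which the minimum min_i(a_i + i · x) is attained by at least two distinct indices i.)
Roots: {3, 7, 8}

Each tropical root is a break point of the lower envelope of the lines y = a_i + i · x (there are 4 lines, with slopes 0, 1, ..., 3). Only the lines that attain the minimum somewhere contribute to roots; other lines are dominated. Here the surviving (envelope) indices are i = 3, i = 2, i = 1, i = 0.
Intersections between consecutive envelope lines give the roots: for adjacent envelope indices i < j the intersection is x = (a_i − a_j) / (j − i). Reading off the sorted break points: {3, 7, 8}.
Verification: at each break x_0, at least two indices attain the minimum of min_i(a_i + i · x_0).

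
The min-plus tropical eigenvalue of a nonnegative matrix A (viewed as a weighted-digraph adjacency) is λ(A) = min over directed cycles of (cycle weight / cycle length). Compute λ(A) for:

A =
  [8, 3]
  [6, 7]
λ(A) = 9/2

Enumerate directed cycles and compute their means (weight / length). Sample:
  cycle 0 → 0: weight = 8, length = 1, mean = 8/1 ≈ 8.000
  cycle 1 → 1: weight = 7, length = 1, mean = 7/1 ≈ 7.000
  cycle 0 → 1 → 0: weight = 9, length = 2, mean = 9/2 ≈ 4.500
  cycle 1 → 0 → 1: weight = 9, length = 2, mean = 9/2 ≈ 4.500
Minimum mean = 4.500, attained e.g. along the cycle 0 → 1 → 0 with weight 9 and length 2. So λ(A) = 9/2 = 9/2.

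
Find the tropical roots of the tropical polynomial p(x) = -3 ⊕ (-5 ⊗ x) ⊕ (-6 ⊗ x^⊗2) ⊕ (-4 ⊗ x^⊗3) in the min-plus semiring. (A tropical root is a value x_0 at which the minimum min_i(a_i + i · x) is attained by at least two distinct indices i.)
Roots: {-2, 1, 2}

Each tropical root is a break point of the lower envelope of the lines y = a_i + i · x (there are 4 lines, with slopes 0, 1, ..., 3). Only the lines that attain the minimum somewhere contribute to roots; other lines are dominated. Here the surviving (envelope) indices are i = 3, i = 2, i = 1, i = 0.
Intersections between consecutive envelope lines give the roots: for adjacent envelope indices i < j the intersection is x = (a_i − a_j) / (j − i). Reading off the sorted break points: {-2, 1, 2}.
Verification: at each break x_0, at least two indices attain the minimum of min_i(a_i + i · x_0).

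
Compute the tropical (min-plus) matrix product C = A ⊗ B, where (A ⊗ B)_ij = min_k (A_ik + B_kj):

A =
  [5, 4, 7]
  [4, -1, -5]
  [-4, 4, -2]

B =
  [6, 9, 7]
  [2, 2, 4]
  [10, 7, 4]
A ⊗ B =
  [6, 6, 8]
  [1, 1, -1]
  [2, 5, 2]

Apply the min-plus product entry-by-entry:
  C[0][0] = min over k of (A[0][0] + B[0][0] = 5 + 6 = 11, A[0][1] + B[1][0] = 4 + 2 = 6, A[0][2] + B[2][0] = 7 + 10 = 17) = 6 (attained at k = 1)
  C[0][1] = min over k of (A[0][0] + B[0][1] = 5 + 9 = 14, A[0][1] + B[1][1] = 4 + 2 = 6, A[0][2] + B[2][1] = 7 + 7 = 14) = 6 (attained at k = 1)
  C[0][2] = min over k of (A[0][0] + B[0][2] = 5 + 7 = 12, A[0][1] + B[1][2] = 4 + 4 = 8, A[0][2] + B[2][2] = 7 + 4 = 11) = 8 (attained at k = 1)
  C[1][0] = min over k of (A[1][0] + B[0][0] = 4 + 6 = 10, A[1][1] + B[1][0] = -1 + 2 = 1, A[1][2] + B[2][0] = -5 + 10 = 5) = 1 (attained at k = 1)
  C[1][1] = min over k of (A[1][0] + B[0][1] = 4 + 9 = 13, A[1][1] + B[1][1] = -1 + 2 = 1, A[1][2] + B[2][1] = -5 + 7 = 2) = 1 (attained at k = 1)
  C[1][2] = min over k of (A[1][0] + B[0][2] = 4 + 7 = 11, A[1][1] + B[1][2] = -1 + 4 = 3, A[1][2] + B[2][2] = -5 + 4 = -1) = -1 (attained at k = 2)
  C[2][0] = min over k of (A[2][0] + B[0][0] = -4 + 6 = 2, A[2][1] + B[1][0] = 4 + 2 = 6, A[2][2] + B[2][0] = -2 + 10 = 8) = 2 (attained at k = 0)
  C[2][1] = min over k of (A[2][0] + B[0][1] = -4 + 9 = 5, A[2][1] + B[1][1] = 4 + 2 = 6, A[2][2] + B[2][1] = -2 + 7 = 5) = 5 (attained at k = 0)
  C[2][2] = min over k of (A[2][0] + B[0][2] = -4 + 7 = 3, A[2][1] + B[1][2] = 4 + 4 = 8, A[2][2] + B[2][2] = -2 + 4 = 2) = 2 (attained at k = 2)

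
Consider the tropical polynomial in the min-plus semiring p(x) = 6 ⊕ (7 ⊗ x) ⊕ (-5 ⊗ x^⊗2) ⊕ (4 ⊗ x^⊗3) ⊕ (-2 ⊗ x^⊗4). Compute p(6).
p(6) = 6

A tropical monomial a ⊗ x^⊗i evaluates to a + i · x. Evaluating each term at x = 6:
  Term 0 contributes 6 + 0 · 6 = 6
  Term 1 contributes 7 + 1 · 6 = 13
  Term 2 contributes -5 + 2 · 6 = 7
  Term 3 contributes 4 + 3 · 6 = 22
  Term 4 contributes -2 + 4 · 6 = 22
p(6) = ⊕ of these = min[6, 13, 7, 22, 22] = 6.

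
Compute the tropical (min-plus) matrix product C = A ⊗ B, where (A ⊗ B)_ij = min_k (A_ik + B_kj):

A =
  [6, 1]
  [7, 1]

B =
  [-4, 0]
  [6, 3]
A ⊗ B =
  [2, 4]
  [3, 4]

Apply the min-plus product entry-by-entry:
  C[0][0] = min over k of (A[0][0] + B[0][0] = 6 + -4 = 2, A[0][1] + B[1][0] = 1 + 6 = 7) = 2 (attained at k = 0)
  C[0][1] = min over k of (A[0][0] + B[0][1] = 6 + 0 = 6, A[0][1] + B[1][1] = 1 + 3 = 4) = 4 (attained at k = 1)
  C[1][0] = min over k of (A[1][0] + B[0][0] = 7 + -4 = 3, A[1][1] + B[1][0] = 1 + 6 = 7) = 3 (attained at k = 0)
  C[1][1] = min over k of (A[1][0] + B[0][1] = 7 + 0 = 7, A[1][1] + B[1][1] = 1 + 3 = 4) = 4 (attained at k = 1)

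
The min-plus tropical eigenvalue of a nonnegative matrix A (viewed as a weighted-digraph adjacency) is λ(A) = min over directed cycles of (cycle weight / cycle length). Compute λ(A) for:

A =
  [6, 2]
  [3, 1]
λ(A) = 1

Enumerate directed cycles and compute their means (weight / length). Sample:
  cycle 0 → 0: weight = 6, length = 1, mean = 6/1 ≈ 6.000
  cycle 1 → 1: weight = 1, length = 1, mean = 1/1 ≈ 1.000
  cycle 0 → 1 → 0: weight = 5, length = 2, mean = 5/2 ≈ 2.500
  cycle 1 → 0 → 1: weight = 5, length = 2, mean = 5/2 ≈ 2.500
Minimum mean = 1.000, attained e.g. along the cycle 1 → 1 with weight 1 and length 1. So λ(A) = 1/1 = 1.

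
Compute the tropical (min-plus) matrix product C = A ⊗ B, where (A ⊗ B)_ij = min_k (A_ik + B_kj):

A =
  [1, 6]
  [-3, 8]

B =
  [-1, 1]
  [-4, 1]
A ⊗ B =
  [0, 2]
  [-4, -2]

Apply the min-plus product entry-by-entry:
  C[0][0] = min over k of (A[0][0] + B[0][0] = 1 + -1 = 0, A[0][1] + B[1][0] = 6 + -4 = 2) = 0 (attained at k = 0)
  C[0][1] = min over k of (A[0][0] + B[0][1] = 1 + 1 = 2, A[0][1] + B[1][1] = 6 + 1 = 7) = 2 (attained at k = 0)
  C[1][0] = min over k of (A[1][0] + B[0][0] = -3 + -1 = -4, A[1][1] + B[1][0] = 8 + -4 = 4) = -4 (attained at k = 0)
  C[1][1] = min over k of (A[1][0] + B[0][1] = -3 + 1 = -2, A[1][1] + B[1][1] = 8 + 1 = 9) = -2 (attained at k = 0)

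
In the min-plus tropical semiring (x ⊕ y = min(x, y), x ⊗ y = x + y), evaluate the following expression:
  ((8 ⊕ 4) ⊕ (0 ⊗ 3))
((8 ⊕ 4) ⊕ (0 ⊗ 3)) = 3

Expand innermost to outermost. Recall ⊕ takes the minimum of its arguments and ⊗ takes their sum. Working out the expression ((8 ⊕ 4) ⊕ (0 ⊗ 3)) gives 3.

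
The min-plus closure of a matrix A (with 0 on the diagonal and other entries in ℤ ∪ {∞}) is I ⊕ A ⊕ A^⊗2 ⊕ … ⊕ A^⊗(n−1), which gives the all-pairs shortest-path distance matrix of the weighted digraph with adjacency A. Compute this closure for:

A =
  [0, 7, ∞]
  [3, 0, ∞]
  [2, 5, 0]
Closure =
  [0, 7, ∞]
  [3, 0, ∞]
  [2, 5, 0]

This is the Floyd-Warshall all-pairs shortest-path computation. For each intermediate vertex k = 0, 1, …, 2, update dist[i][j] ← min(dist[i][j], dist[i][k] + dist[k][j]). The final matrix gives, for each (i, j), the minimum total weight of any directed path from i to j (possibly empty when i = j).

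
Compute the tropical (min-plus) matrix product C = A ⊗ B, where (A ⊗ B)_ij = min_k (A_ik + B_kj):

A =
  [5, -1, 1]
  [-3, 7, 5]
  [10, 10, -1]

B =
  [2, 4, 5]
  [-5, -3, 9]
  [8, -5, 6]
A ⊗ B =
  [-6, -4, 7]
  [-1, 0, 2]
  [5, -6, 5]

Apply the min-plus product entry-by-entry:
  C[0][0] = min over k of (A[0][0] + B[0][0] = 5 + 2 = 7, A[0][1] + B[1][0] = -1 + -5 = -6, A[0][2] + B[2][0] = 1 + 8 = 9) = -6 (attained at k = 1)
  C[0][1] = min over k of (A[0][0] + B[0][1] = 5 + 4 = 9, A[0][1] + B[1][1] = -1 + -3 = -4, A[0][2] + B[2][1] = 1 + -5 = -4) = -4 (attained at k = 1)
  C[0][2] = min over k of (A[0][0] + B[0][2] = 5 + 5 = 10, A[0][1] + B[1][2] = -1 + 9 = 8, A[0][2] + B[2][2] = 1 + 6 = 7) = 7 (attained at k = 2)
  C[1][0] = min over k of (A[1][0] + B[0][0] = -3 + 2 = -1, A[1][1] + B[1][0] = 7 + -5 = 2, A[1][2] + B[2][0] = 5 + 8 = 13) = -1 (attained at k = 0)
  C[1][1] = min over k of (A[1][0] + B[0][1] = -3 + 4 = 1, A[1][1] + B[1][1] = 7 + -3 = 4, A[1][2] + B[2][1] = 5 + -5 = 0) = 0 (attained at k = 2)
  C[1][2] = min over k of (A[1][0] + B[0][2] = -3 + 5 = 2, A[1][1] + B[1][2] = 7 + 9 = 16, A[1][2] + B[2][2] = 5 + 6 = 11) = 2 (attained at k = 0)
  C[2][0] = min over k of (A[2][0] + B[0][0] = 10 + 2 = 12, A[2][1] + B[1][0] = 10 + -5 = 5, A[2][2] + B[2][0] = -1 + 8 = 7) = 5 (attained at k = 1)
  C[2][1] = min over k of (A[2][0] + B[0][1] = 10 + 4 = 14, A[2][1] + B[1][1] = 10 + -3 = 7, A[2][2] + B[2][1] = -1 + -5 = -6) = -6 (attained at k = 2)
  C[2][2] = min over k of (A[2][0] + B[0][2] = 10 + 5 = 15, A[2][1] + B[1][2] = 10 + 9 = 19, A[2][2] + B[2][2] = -1 + 6 = 5) = 5 (attained at k = 2)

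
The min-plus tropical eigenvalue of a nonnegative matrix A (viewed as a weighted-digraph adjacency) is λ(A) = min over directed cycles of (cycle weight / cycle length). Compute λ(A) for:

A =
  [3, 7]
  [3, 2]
λ(A) = 2

Enumerate directed cycles and compute their means (weight / length). Sample:
  cycle 0 → 0: weight = 3, length = 1, mean = 3/1 ≈ 3.000
  cycle 1 → 1: weight = 2, length = 1, mean = 2/1 ≈ 2.000
  cycle 0 → 1 → 0: weight = 10, length = 2, mean = 10/2 ≈ 5.000
  cycle 1 → 0 → 1: weight = 10, length = 2, mean = 10/2 ≈ 5.000
Minimum mean = 2.000, attained e.g. along the cycle 1 → 1 with weight 2 and length 1. So λ(A) = 2/1 = 2.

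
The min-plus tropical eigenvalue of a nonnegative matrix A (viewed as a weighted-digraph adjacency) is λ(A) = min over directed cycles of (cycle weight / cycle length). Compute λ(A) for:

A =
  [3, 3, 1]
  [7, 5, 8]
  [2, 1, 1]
λ(A) = 1

Enumerate directed cycles and compute their means (weight / length). Sample:
  cycle 0 → 0: weight = 3, length = 1, mean = 3/1 ≈ 3.000
  cycle 1 → 1: weight = 5, length = 1, mean = 5/1 ≈ 5.000
  cycle 2 → 2: weight = 1, length = 1, mean = 1/1 ≈ 1.000
  cycle 0 → 1 → 0: weight = 10, length = 2, mean = 10/2 ≈ 5.000
  cycle 0 → 2 → 0: weight = 3, length = 2, mean = 3/2 ≈ 1.500
  cycle 1 → 0 → 1: weight = 10, length = 2, mean = 10/2 ≈ 5.000
Minimum mean = 1.000, attained e.g. along the cycle 2 → 2 with weight 1 and length 1. So λ(A) = 1/1 = 1.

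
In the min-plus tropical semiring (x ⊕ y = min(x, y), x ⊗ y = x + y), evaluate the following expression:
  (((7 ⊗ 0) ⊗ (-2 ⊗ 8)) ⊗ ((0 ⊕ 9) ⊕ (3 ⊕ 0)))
(((7 ⊗ 0) ⊗ (-2 ⊗ 8)) ⊗ ((0 ⊕ 9) ⊕ (3 ⊕ 0))) = 13

Expand innermost to outermost. Recall ⊕ takes the minimum of its arguments and ⊗ takes their sum. Working out the expression (((7 ⊗ 0) ⊗ (-2 ⊗ 8)) ⊗ ((0 ⊕ 9) ⊕ (3 ⊕ 0))) gives 13.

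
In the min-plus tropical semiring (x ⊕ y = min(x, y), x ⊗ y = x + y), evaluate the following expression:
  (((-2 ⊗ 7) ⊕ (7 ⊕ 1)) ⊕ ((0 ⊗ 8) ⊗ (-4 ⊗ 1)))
(((-2 ⊗ 7) ⊕ (7 ⊕ 1)) ⊕ ((0 ⊗ 8) ⊗ (-4 ⊗ 1))) = 1

Expand innermost to outermost. Recall ⊕ takes the minimum of its arguments and ⊗ takes their sum. Working out the expression (((-2 ⊗ 7) ⊕ (7 ⊕ 1)) ⊕ ((0 ⊗ 8) ⊗ (-4 ⊗ 1))) gives 1.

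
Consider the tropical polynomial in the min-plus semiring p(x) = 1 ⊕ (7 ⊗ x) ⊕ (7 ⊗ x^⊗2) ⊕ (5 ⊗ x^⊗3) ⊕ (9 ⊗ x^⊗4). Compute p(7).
p(7) = 1

A tropical monomial a ⊗ x^⊗i evaluates to a + i · x. Evaluating each term at x = 7:
  Term 0 contributes 1 + 0 · 7 = 1
  Term 1 contributes 7 + 1 · 7 = 14
  Term 2 contributes 7 + 2 · 7 = 21
  Term 3 contributes 5 + 3 · 7 = 26
  Term 4 contributes 9 + 4 · 7 = 37
p(7) = ⊕ of these = min[1, 14, 21, 26, 37] = 1.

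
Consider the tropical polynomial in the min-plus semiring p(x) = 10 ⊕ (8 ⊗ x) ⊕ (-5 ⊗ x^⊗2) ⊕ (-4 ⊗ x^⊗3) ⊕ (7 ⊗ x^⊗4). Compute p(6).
p(6) = 7

A tropical monomial a ⊗ x^⊗i evaluates to a + i · x. Evaluating each term at x = 6:
  Term 0 contributes 10 + 0 · 6 = 10
  Term 1 contributes 8 + 1 · 6 = 14
  Term 2 contributes -5 + 2 · 6 = 7
  Term 3 contributes -4 + 3 · 6 = 14
  Term 4 contributes 7 + 4 · 6 = 31
p(6) = ⊕ of these = min[10, 14, 7, 14, 31] = 7.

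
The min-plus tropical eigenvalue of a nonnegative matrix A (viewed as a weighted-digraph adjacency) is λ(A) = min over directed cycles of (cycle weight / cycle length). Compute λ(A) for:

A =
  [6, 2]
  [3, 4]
λ(A) = 5/2

Enumerate directed cycles and compute their means (weight / length). Sample:
  cycle 0 → 0: weight = 6, length = 1, mean = 6/1 ≈ 6.000
  cycle 1 → 1: weight = 4, length = 1, mean = 4/1 ≈ 4.000
  cycle 0 → 1 → 0: weight = 5, length = 2, mean = 5/2 ≈ 2.500
  cycle 1 → 0 → 1: weight = 5, length = 2, mean = 5/2 ≈ 2.500
Minimum mean = 2.500, attained e.g. along the cycle 0 → 1 → 0 with weight 5 and length 2. So λ(A) = 5/2 = 5/2.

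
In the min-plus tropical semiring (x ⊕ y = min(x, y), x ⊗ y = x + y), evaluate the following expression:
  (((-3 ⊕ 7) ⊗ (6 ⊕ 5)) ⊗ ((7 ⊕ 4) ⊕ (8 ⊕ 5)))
(((-3 ⊕ 7) ⊗ (6 ⊕ 5)) ⊗ ((7 ⊕ 4) ⊕ (8 ⊕ 5))) = 6

Expand innermost to outermost. Recall ⊕ takes the minimum of its arguments and ⊗ takes their sum. Working out the expression (((-3 ⊕ 7) ⊗ (6 ⊕ 5)) ⊗ ((7 ⊕ 4) ⊕ (8 ⊕ 5))) gives 6.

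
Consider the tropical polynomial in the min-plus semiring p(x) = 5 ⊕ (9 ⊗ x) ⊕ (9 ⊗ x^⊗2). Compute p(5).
p(5) = 5

A tropical monomial a ⊗ x^⊗i evaluates to a + i · x. Evaluating each term at x = 5:
  Term 0 contributes 5 + 0 · 5 = 5
  Term 1 contributes 9 + 1 · 5 = 14
  Term 2 contributes 9 + 2 · 5 = 19
p(5) = ⊕ of these = min[5, 14, 19] = 5.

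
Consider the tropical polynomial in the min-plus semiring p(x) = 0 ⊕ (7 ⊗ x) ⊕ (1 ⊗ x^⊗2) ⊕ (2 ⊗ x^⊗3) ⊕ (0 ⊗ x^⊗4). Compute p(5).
p(5) = 0

A tropical monomial a ⊗ x^⊗i evaluates to a + i · x. Evaluating each term at x = 5:
  Term 0 contributes 0 + 0 · 5 = 0
  Term 1 contributes 7 + 1 · 5 = 12
  Term 2 contributes 1 + 2 · 5 = 11
  Term 3 contributes 2 + 3 · 5 = 17
  Term 4 contributes 0 + 4 · 5 = 20
p(5) = ⊕ of these = min[0, 12, 11, 17, 20] = 0.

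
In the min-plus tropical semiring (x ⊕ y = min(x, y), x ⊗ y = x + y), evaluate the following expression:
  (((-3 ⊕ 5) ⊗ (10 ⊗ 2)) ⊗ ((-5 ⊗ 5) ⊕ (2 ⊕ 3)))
(((-3 ⊕ 5) ⊗ (10 ⊗ 2)) ⊗ ((-5 ⊗ 5) ⊕ (2 ⊕ 3))) = 9

Expand innermost to outermost. Recall ⊕ takes the minimum of its arguments and ⊗ takes their sum. Working out the expression (((-3 ⊕ 5) ⊗ (10 ⊗ 2)) ⊗ ((-5 ⊗ 5) ⊕ (2 ⊕ 3))) gives 9.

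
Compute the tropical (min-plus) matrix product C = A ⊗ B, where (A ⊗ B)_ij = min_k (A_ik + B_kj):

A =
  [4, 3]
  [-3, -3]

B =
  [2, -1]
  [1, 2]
A ⊗ B =
  [4, 3]
  [-2, -4]

Apply the min-plus product entry-by-entry:
  C[0][0] = min over k of (A[0][0] + B[0][0] = 4 + 2 = 6, A[0][1] + B[1][0] = 3 + 1 = 4) = 4 (attained at k = 1)
  C[0][1] = min over k of (A[0][0] + B[0][1] = 4 + -1 = 3, A[0][1] + B[1][1] = 3 + 2 = 5) = 3 (attained at k = 0)
  C[1][0] = min over k of (A[1][0] + B[0][0] = -3 + 2 = -1, A[1][1] + B[1][0] = -3 + 1 = -2) = -2 (attained at k = 1)
  C[1][1] = min over k of (A[1][0] + B[0][1] = -3 + -1 = -4, A[1][1] + B[1][1] = -3 + 2 = -1) = -4 (attained at k = 0)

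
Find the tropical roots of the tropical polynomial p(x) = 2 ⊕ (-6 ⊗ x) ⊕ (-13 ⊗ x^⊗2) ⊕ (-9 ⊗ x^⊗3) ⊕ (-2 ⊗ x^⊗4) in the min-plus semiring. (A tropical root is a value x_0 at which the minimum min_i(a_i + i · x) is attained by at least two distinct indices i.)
Roots: {-7, -4, 7, 8}

Each tropical root is a break point of the lower envelope of the lines y = a_i + i · x (there are 5 lines, with slopes 0, 1, ..., 4). Only the lines that attain the minimum somewhere contribute to roots; other lines are dominated. Here the surviving (envelope) indices are i = 4, i = 3, i = 2, i = 1, i = 0.
Intersections between consecutive envelope lines give the roots: for adjacent envelope indices i < j the intersection is x = (a_i − a_j) / (j − i). Reading off the sorted break points: {-7, -4, 7, 8}.
Verification: at each break x_0, at least two indices attain the minimum of min_i(a_i + i · x_0).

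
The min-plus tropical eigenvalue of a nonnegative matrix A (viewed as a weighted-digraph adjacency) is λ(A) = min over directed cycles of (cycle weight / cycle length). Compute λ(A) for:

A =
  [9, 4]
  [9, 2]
λ(A) = 2

Enumerate directed cycles and compute their means (weight / length). Sample:
  cycle 0 → 0: weight = 9, length = 1, mean = 9/1 ≈ 9.000
  cycle 1 → 1: weight = 2, length = 1, mean = 2/1 ≈ 2.000
  cycle 0 → 1 → 0: weight = 13, length = 2, mean = 13/2 ≈ 6.500
  cycle 1 → 0 → 1: weight = 13, length = 2, mean = 13/2 ≈ 6.500
Minimum mean = 2.000, attained e.g. along the cycle 1 → 1 with weight 2 and length 1. So λ(A) = 2/1 = 2.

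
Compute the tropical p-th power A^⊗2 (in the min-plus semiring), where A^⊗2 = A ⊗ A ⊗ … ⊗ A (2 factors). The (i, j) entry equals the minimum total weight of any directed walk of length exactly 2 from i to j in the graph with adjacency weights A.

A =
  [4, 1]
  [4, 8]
A^⊗2 =
  [5, 5]
  [8, 5]

Each entry (A^⊗2)_ij equals the minimum over all length-2 walks i = v_0 → v_1 → … → v_2 = j of Σ_t A[v_t][v_{t+1}]. For example, for (i, j) = (0, 1) we minimise over 2 possible intermediate vertex sequences; the minimum is 5, attained along the walk 0 → 0 → 1.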